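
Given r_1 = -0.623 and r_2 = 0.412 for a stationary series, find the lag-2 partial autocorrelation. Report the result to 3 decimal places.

0.039

φ_{22} = (r_2 − r_1²) / (1 − r_1²)
r_1² = (-0.623)² = 0.388129
Numerator = 0.412 − 0.3881 = 0.0239; denominator = 1 − 0.3881 = 0.6119
φ_{22} = 0.0239 / 0.6119 = 0.039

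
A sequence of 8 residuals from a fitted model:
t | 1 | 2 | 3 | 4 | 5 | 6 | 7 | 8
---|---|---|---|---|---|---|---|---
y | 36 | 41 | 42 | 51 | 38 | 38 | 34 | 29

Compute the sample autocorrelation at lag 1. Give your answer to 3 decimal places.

Mean ȳ = (36 + 41 + 42 + 51 + 38 + 38 + 34 + 29)/8 = 38.6250
Deviations from mean: -2.6250, 2.3750, 3.3750, 12.3750, -0.6250, -0.6250, -4.6250, -9.6250
Σ(y_t−ȳ)(y_{t+1}−ȳ) = (-6.2344) + (8.0156) + (41.7656) + (-7.7344) + (0.3906) + (2.8906) + (44.5156) = 83.6094
Denominator Σ(y_t−ȳ)² = 291.8750
r_1 = 83.6094 / 291.8750 = 0.286

0.286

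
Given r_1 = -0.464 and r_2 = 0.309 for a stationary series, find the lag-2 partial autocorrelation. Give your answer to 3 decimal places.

0.119

φ_{22} = (r_2 − r_1²) / (1 − r_1²)
r_1² = (-0.464)² = 0.215296
Numerator = 0.309 − 0.2153 = 0.0937; denominator = 1 − 0.2153 = 0.7847
φ_{22} = 0.0937 / 0.7847 = 0.119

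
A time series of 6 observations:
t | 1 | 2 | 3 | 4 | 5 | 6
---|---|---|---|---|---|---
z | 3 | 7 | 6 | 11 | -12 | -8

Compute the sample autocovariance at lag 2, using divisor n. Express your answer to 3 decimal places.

Mean z̄ = (3 + 7 + 6 + 11 − 12 − 8)/6 = 1.1667
Deviations: 1.8333, 5.8333, 4.8333, 9.8333, -13.1667, -9.1667
Σ_{t=1}^{4}(z_t−z̄)(z_{t+2}−z̄) = -87.5556
γ_2 = -87.5556 / 6 = -14.593

-14.593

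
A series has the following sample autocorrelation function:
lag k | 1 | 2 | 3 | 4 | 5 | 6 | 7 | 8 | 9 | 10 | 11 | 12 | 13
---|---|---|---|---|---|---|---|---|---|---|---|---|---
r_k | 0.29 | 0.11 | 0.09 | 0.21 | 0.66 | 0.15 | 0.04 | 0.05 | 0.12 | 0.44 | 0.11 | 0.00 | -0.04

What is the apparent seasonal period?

The largest autocorrelation is r_5 = 0.66, with a weaker echo at lag 10 (0.44); the remaining lags stay at or below 0.29. The elevated value at lag 1 (0.29), dropping to 0.11 at lag 2, reflects decaying short-term dependence rather than seasonality.
The dominant spike at lag 5 indicates a seasonal period of 5.

5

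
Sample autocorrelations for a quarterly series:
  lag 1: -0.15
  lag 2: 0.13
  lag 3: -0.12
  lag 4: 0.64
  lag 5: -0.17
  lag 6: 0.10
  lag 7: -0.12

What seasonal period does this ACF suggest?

The largest autocorrelation is r_4 = 0.64; the remaining lags stay at or below 0.13.
The dominant spike at lag 4 indicates a seasonal period of 4.

4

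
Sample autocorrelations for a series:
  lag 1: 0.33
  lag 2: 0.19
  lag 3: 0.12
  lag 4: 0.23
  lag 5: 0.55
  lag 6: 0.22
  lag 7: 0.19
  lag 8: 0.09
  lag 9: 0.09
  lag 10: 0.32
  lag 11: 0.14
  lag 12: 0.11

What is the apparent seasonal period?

The largest autocorrelation is r_5 = 0.55; the remaining lags stay at or below 0.33. The elevated value at lag 1 (0.33), dropping to 0.19 at lag 2, reflects decaying short-term dependence rather than seasonality.
The dominant spike at lag 5 indicates a seasonal period of 5.

5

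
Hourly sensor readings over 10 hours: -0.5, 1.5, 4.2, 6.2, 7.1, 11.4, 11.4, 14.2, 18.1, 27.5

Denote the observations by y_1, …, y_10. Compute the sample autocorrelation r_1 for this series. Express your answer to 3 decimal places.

0.556

Mean ȳ = (-0.5 + 1.5 + 4.2 + 6.2 + 7.1 + 11.4 + 11.4 + 14.2 + 18.1 + 27.5)/10 = 10.1100
Numerator Σ_{t=1}^{9}(y_t−ȳ)(y_{t+1}−ȳ) = 351.7969
Denominator Σ(y_t−ȳ)² = 632.2890
r_1 = 351.7969 / 632.2890 = 0.556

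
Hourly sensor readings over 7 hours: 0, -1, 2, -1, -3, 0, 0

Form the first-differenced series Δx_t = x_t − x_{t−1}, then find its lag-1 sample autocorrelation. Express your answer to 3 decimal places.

First differences Δx: -1, 3, -3, -2, 3, 0
Mean of differences = 0.0000
Numerator Σ(Δx_t−Δx̄)(Δx_{t+1}−Δx̄) = -12.0000
Denominator Σ(Δx_t−Δx̄)² = 32.0000
r_1(Δx) = -12.0000 / 32.0000 = -0.375

-0.375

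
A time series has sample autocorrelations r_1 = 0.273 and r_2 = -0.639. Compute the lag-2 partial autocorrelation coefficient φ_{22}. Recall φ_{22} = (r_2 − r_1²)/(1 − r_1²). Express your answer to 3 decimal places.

φ_{22} = (r_2 − r_1²) / (1 − r_1²)
r_1² = (0.273)² = 0.074529
Numerator = -0.639 − 0.0745 = -0.7135; denominator = 1 − 0.0745 = 0.9255
φ_{22} = -0.7135 / 0.9255 = -0.771

-0.771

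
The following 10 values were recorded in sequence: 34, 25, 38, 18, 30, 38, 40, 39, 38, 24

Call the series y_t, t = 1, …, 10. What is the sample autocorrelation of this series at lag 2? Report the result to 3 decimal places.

0.051

Mean ȳ = (34 + 25 + 38 + 18 + 30 + 38 + 40 + 39 + 38 + 24)/10 = 32.4000
Numerator Σ_{t=1}^{8}(y_t−ȳ)(y_{t+2}−ȳ) = 27.2800
Denominator Σ(y_t−ȳ)² = 536.4000
r_2 = 27.2800 / 536.4000 = 0.051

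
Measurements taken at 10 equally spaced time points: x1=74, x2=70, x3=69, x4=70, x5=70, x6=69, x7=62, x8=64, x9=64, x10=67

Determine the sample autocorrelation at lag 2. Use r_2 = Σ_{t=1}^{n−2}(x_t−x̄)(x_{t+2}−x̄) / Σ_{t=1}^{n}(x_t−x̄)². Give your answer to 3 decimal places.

Mean x̄ = (74 + 70 + 69 + 70 + 70 + 69 + 62 + 64 + 64 + 67)/10 = 67.9000
Numerator Σ_{t=1}^{8}(x_t−x̄)(x_{t+2}−x̄) = 25.5800
Denominator Σ(x_t−x̄)² = 118.9000
r_2 = 25.5800 / 118.9000 = 0.215

0.215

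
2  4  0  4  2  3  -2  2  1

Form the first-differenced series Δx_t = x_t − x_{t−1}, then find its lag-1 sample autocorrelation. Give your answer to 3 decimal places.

-0.763

First differences Δx: 2, -4, 4, -2, 1, -5, 4, -1
Mean of differences = -0.1250
Numerator Σ(Δx_t−Δx̄)(Δx_{t+1}−Δx̄) = -63.2656
Denominator Σ(Δx_t−Δx̄)² = 82.8750
r_1(Δx) = -63.2656 / 82.8750 = -0.763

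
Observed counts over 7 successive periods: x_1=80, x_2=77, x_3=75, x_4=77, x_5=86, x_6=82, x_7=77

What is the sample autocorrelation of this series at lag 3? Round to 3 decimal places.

-0.274

Mean x̄ = (80 + 77 + 75 + 77 + 86 + 82 + 77)/7 = 79.1429
Deviations from mean: 0.8571, -2.1429, -4.1429, -2.1429, 6.8571, 2.8571, -2.1429
Σ(x_t−x̄)(x_{t+3}−x̄) = (-1.8367) + (-14.6939) + (-11.8367) + (4.5918) = -23.7755
Denominator Σ(x_t−x̄)² = 86.8571
r_3 = -23.7755 / 86.8571 = -0.274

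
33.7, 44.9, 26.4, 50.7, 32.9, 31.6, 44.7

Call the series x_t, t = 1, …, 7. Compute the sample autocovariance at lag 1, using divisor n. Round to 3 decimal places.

Mean x̄ = (33.7 + 44.9 + 26.4 + 50.7 + 32.9 + 31.6 + 44.7)/7 = 37.8429
Σ_{t=1}^{6}(x_t−x̄)(x_{t+1}−x̄) = -332.6147
γ_1 = -332.6147 / 7 = -47.516

-47.516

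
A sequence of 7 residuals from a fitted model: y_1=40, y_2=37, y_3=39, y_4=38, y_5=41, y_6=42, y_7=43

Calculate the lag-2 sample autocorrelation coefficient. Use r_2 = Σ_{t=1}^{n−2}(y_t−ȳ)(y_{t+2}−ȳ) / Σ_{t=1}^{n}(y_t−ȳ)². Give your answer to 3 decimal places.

Mean ȳ = (40 + 37 + 39 + 38 + 41 + 42 + 43)/7 = 40.0000
Deviations from mean: 0.0000, -3.0000, -1.0000, -2.0000, 1.0000, 2.0000, 3.0000
Σ(y_t−ȳ)(y_{t+2}−ȳ) = (0.0000) + (6.0000) + (-1.0000) + (-4.0000) + (3.0000) = 4.0000
Denominator Σ(y_t−ȳ)² = 28.0000
r_2 = 4.0000 / 28.0000 = 0.143

0.143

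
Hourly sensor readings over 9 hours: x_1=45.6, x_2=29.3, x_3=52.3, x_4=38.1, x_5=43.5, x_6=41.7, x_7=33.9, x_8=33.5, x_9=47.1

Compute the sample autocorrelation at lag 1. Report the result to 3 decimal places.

-0.516

Mean x̄ = (45.6 + 29.3 + 52.3 + 38.1 + 43.5 + 41.7 + 33.9 + 33.5 + 47.1)/9 = 40.5556
Numerator Σ_{t=1}^{8}(x_t−x̄)(x_{t+1}−x̄) = -228.5009
Denominator Σ(x_t−x̄)² = 442.9822
r_1 = -228.5009 / 442.9822 = -0.516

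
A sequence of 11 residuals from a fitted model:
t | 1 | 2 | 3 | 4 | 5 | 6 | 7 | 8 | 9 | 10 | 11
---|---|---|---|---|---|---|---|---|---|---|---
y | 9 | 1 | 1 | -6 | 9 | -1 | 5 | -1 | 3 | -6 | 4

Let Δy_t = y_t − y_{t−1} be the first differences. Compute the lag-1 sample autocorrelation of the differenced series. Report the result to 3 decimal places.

-0.716

First differences Δy: -8, 0, -7, 15, -10, 6, -6, 4, -9, 10
Mean of differences = -0.5000
Numerator Σ(Δy_t−Δȳ)(Δy_{t+1}−Δȳ) = -504.7500
Denominator Σ(Δy_t−Δȳ)² = 704.5000
r_1(Δy) = -504.7500 / 704.5000 = -0.716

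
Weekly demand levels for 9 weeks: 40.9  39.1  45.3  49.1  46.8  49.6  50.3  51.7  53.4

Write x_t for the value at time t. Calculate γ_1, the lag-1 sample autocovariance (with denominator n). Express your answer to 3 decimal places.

12.236

Mean x̄ = (40.9 + 39.1 + 45.3 + 49.1 + 46.8 + 49.6 + 50.3 + 51.7 + 53.4)/9 = 47.3556
Σ_{t=1}^{8}(x_t−x̄)(x_{t+1}−x̄) = 110.1225
γ_1 = 110.1225 / 9 = 12.236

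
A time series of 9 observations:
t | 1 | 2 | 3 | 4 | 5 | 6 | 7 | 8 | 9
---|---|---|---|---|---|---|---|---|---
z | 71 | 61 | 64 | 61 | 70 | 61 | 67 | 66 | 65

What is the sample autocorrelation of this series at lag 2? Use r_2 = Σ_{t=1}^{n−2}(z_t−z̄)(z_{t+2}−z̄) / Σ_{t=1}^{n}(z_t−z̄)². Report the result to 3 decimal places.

Mean z̄ = (71 + 61 + 64 + 61 + 70 + 61 + 67 + 66 + 65)/9 = 65.1111
Σ(z_t−z̄)(z_{t+2}−z̄) = (-6.5432) + (16.9012) + (-5.4321) + (16.9012) + (9.2346) + (-3.6543) + (-0.2099) = 27.1975
Denominator Σ(z_t−z̄)² = 114.8889
r_2 = 27.1975 / 114.8889 = 0.237

0.237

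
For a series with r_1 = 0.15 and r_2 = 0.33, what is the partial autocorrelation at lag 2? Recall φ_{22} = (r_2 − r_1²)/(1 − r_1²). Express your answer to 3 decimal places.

0.315

φ_{22} = (r_2 − r_1²) / (1 − r_1²)
r_1² = (0.15)² = 0.0225
Numerator = 0.33 − 0.0225 = 0.3075; denominator = 1 − 0.0225 = 0.9775
φ_{22} = 0.3075 / 0.9775 = 0.315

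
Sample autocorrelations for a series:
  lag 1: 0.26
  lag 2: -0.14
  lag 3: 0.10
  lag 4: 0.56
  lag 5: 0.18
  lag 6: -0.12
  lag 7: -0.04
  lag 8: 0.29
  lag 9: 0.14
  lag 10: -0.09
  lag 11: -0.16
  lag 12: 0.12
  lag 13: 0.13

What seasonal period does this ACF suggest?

4

The largest autocorrelation is r_4 = 0.56, with a weaker echo at lag 8 (0.29); the remaining lags stay at or below 0.26.
The dominant spike at lag 4 indicates a seasonal period of 4.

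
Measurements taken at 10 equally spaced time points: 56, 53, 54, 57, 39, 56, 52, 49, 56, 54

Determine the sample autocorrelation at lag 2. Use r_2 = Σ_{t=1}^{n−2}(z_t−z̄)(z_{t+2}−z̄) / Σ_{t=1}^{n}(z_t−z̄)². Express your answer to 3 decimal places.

-0.034

Mean z̄ = (56 + 53 + 54 + 57 + 39 + 56 + 52 + 49 + 56 + 54)/10 = 52.6000
Numerator Σ_{t=1}^{8}(z_t−z̄)(z_{t+2}−z̄) = -8.7200
Denominator Σ(z_t−z̄)² = 256.4000
r_2 = -8.7200 / 256.4000 = -0.034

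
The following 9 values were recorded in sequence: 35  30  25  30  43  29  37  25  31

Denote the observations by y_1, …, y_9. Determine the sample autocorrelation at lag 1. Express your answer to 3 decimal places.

-0.288

Mean ȳ = (35 + 30 + 25 + 30 + 43 + 29 + 37 + 25 + 31)/9 = 31.6667
Numerator Σ_{t=1}^{8}(y_t−ȳ)(y_{t+1}−ȳ) = -77.7778
Denominator Σ(y_t−ȳ)² = 270.0000
r_1 = -77.7778 / 270.0000 = -0.288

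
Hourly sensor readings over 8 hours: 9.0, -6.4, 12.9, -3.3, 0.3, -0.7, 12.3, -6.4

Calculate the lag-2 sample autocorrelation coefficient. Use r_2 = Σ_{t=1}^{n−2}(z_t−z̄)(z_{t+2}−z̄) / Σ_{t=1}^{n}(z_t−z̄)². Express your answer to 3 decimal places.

Mean z̄ = (9.0 − 6.4 + 12.9 − 3.3 + 0.3 − 0.7 + 12.3 − 6.4)/8 = 2.2125
Deviations from mean: 6.7875, -8.6125, 10.6875, -5.5125, -1.9125, -2.9125, 10.0875, -8.6125
Σ(z_t−z̄)(z_{t+2}−z̄) = (72.5414) + (47.4764) + (-20.4398) + (16.0552) + (-19.2923) + (25.0839) = 121.4247
Denominator Σ(z_t−z̄)² = 452.9288
r_2 = 121.4247 / 452.9288 = 0.268

0.268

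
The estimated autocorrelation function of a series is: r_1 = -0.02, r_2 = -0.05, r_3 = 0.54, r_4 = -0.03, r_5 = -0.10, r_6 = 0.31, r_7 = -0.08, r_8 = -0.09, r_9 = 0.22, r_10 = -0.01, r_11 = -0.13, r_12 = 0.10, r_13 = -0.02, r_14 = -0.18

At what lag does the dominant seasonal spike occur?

The largest autocorrelation is r_3 = 0.54, with weaker echoes at lags 6 (0.31) and 9 (0.22); the remaining lags stay at or below 0.10.
The dominant spike at lag 3 indicates a seasonal period of 3.

3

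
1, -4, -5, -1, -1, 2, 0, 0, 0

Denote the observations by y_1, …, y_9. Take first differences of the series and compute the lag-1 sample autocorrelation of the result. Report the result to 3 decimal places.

-0.082

First differences Δy: -5, -1, 4, 0, 3, -2, 0, 0
Mean of differences = -0.1250
Numerator Σ(Δy_t−Δȳ)(Δy_{t+1}−Δȳ) = -4.5156
Denominator Σ(Δy_t−Δȳ)² = 54.8750
r_1(Δy) = -4.5156 / 54.8750 = -0.082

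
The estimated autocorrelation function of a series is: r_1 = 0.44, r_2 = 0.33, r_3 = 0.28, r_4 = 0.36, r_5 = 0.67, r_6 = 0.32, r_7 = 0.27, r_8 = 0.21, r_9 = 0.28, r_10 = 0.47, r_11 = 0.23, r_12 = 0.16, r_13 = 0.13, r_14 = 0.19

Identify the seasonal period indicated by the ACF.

5

The largest autocorrelation is r_5 = 0.67, with a weaker echo at lag 10 (0.47); the remaining lags stay at or below 0.44. The elevated value at lag 1 (0.44), dropping to 0.33 at lag 2, reflects decaying short-term dependence rather than seasonality.
The dominant spike at lag 5 indicates a seasonal period of 5.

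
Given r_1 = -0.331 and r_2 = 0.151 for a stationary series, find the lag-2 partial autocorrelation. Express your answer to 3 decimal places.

φ_{22} = (r_2 − r_1²) / (1 − r_1²)
r_1² = (-0.331)² = 0.109561
Numerator = 0.151 − 0.1096 = 0.0414; denominator = 1 − 0.1096 = 0.8904
φ_{22} = 0.0414 / 0.8904 = 0.047

0.047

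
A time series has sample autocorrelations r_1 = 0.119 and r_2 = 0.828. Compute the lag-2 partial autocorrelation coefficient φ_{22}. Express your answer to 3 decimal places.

φ_{22} = (r_2 − r_1²) / (1 − r_1²)
r_1² = (0.119)² = 0.014161
Numerator = 0.828 − 0.0142 = 0.8138; denominator = 1 − 0.0142 = 0.9858
φ_{22} = 0.8138 / 0.9858 = 0.826

0.826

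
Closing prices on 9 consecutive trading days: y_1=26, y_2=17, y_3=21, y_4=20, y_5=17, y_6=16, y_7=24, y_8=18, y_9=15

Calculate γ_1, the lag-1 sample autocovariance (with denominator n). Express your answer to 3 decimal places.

Mean ȳ = (26 + 17 + 21 + 20 + 17 + 16 + 24 + 18 + 15)/9 = 19.3333
Σ_{t=1}^{8}(y_t−ȳ)(y_{t+1}−ȳ) = -28.1111
γ_1 = -28.1111 / 9 = -3.123

-3.123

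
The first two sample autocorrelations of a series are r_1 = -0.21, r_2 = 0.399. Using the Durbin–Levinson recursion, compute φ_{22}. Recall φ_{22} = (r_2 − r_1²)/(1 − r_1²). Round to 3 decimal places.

φ_{22} = (r_2 − r_1²) / (1 − r_1²)
r_1² = (-0.21)² = 0.0441
Numerator = 0.399 − 0.0441 = 0.3549; denominator = 1 − 0.0441 = 0.9559
φ_{22} = 0.3549 / 0.9559 = 0.371

0.371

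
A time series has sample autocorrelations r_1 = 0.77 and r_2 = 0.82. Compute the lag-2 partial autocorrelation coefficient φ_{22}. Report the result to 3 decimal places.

φ_{22} = (r_2 − r_1²) / (1 − r_1²)
r_1² = (0.77)² = 0.5929
Numerator = 0.82 − 0.5929 = 0.2271; denominator = 1 − 0.5929 = 0.4071
φ_{22} = 0.2271 / 0.4071 = 0.558

0.558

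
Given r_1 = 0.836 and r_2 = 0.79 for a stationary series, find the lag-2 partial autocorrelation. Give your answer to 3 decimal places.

0.303

φ_{22} = (r_2 − r_1²) / (1 − r_1²)
r_1² = (0.836)² = 0.698896
Numerator = 0.79 − 0.6989 = 0.0911; denominator = 1 − 0.6989 = 0.3011
φ_{22} = 0.0911 / 0.3011 = 0.303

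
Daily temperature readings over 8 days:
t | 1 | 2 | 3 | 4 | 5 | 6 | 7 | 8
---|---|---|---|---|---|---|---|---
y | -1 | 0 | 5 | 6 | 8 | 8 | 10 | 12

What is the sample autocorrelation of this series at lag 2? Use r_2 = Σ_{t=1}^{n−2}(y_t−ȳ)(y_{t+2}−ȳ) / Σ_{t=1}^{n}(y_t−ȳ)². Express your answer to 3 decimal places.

0.171

Mean ȳ = (-1 + 0 + 5 + 6 + 8 + 8 + 10 + 12)/8 = 6.0000
Σ(y_t−ȳ)(y_{t+2}−ȳ) = (7.0000) + (0.0000) + (-2.0000) + (0.0000) + (8.0000) + (12.0000) = 25.0000
Denominator Σ(y_t−ȳ)² = 146.0000
r_2 = 25.0000 / 146.0000 = 0.171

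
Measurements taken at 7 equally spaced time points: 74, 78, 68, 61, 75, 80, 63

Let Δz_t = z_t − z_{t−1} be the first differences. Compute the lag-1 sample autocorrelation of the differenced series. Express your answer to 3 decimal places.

-0.126

First differences Δz: 4, -10, -7, 14, 5, -17
Mean of differences = -1.8333
Numerator Σ(Δz_t−Δz̄)(Δz_{t+1}−Δz̄) = -82.6944
Denominator Σ(Δz_t−Δz̄)² = 654.8333
r_1(Δz) = -82.6944 / 654.8333 = -0.126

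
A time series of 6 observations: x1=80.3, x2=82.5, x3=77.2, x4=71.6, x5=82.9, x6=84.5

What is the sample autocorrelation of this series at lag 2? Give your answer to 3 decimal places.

-0.615

Mean x̄ = (80.3 + 82.5 + 77.2 + 71.6 + 82.9 + 84.5)/6 = 79.8333
Deviations from mean: 0.4667, 2.6667, -2.6333, -8.2333, 3.0667, 4.6667
Σ(x_t−x̄)(x_{t+2}−x̄) = (-1.2289) + (-21.9556) + (-8.0756) + (-38.4222) = -69.6822
Denominator Σ(x_t−x̄)² = 113.2333
r_2 = -69.6822 / 113.2333 = -0.615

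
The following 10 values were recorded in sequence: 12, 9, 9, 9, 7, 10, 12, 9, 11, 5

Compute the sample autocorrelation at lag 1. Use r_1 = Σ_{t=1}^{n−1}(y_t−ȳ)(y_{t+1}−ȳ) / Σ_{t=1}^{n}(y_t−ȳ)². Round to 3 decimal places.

-0.197

Mean ȳ = (12 + 9 + 9 + 9 + 7 + 10 + 12 + 9 + 11 + 5)/10 = 9.3000
Numerator Σ_{t=1}^{9}(y_t−ȳ)(y_{t+1}−ȳ) = -8.2900
Denominator Σ(y_t−ȳ)² = 42.1000
r_1 = -8.2900 / 42.1000 = -0.197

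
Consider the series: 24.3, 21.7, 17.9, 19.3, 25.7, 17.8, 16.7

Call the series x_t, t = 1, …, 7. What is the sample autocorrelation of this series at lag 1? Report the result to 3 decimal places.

-0.075

Mean x̄ = (24.3 + 21.7 + 17.9 + 19.3 + 25.7 + 17.8 + 16.7)/7 = 20.4857
Deviations from mean: 3.8143, 1.2143, -2.5857, -1.1857, 5.2143, -2.6857, -3.7857
Numerator Σ_{t=1}^{6}(x_t−x̄)(x_{t+1}−x̄) = -5.4616
Denominator Σ(x_t−x̄)² = 72.8486
r_1 = -5.4616 / 72.8486 = -0.075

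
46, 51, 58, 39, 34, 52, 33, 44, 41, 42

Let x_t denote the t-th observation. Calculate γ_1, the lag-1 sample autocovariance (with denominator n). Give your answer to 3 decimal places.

Mean x̄ = (46 + 51 + 58 + 39 + 34 + 52 + 33 + 44 + 41 + 42)/10 = 44.0000
Σ_{t=1}^{9}(x_t−x̄)(x_{t+1}−x̄) = -70.0000
γ_1 = -70.0000 / 10 = -7.000

-7.000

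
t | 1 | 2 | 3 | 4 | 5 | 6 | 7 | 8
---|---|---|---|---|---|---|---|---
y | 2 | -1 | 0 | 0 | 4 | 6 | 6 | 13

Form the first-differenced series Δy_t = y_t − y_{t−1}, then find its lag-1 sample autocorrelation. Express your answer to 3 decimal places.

-0.137

First differences Δy: -3, 1, 0, 4, 2, 0, 7
Mean of differences = 1.5714
Numerator Σ(Δy_t−Δȳ)(Δy_{t+1}−Δȳ) = -8.4694
Denominator Σ(Δy_t−Δȳ)² = 61.7143
r_1(Δy) = -8.4694 / 61.7143 = -0.137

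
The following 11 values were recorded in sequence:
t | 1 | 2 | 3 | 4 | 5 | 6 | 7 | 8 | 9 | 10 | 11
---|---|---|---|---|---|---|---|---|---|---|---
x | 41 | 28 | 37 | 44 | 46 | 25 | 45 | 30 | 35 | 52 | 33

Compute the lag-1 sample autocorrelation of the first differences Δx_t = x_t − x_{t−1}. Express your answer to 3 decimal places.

First differences Δx: -13, 9, 7, 2, -21, 20, -15, 5, 17, -19
Mean of differences = -0.8000
Numerator Σ(Δx_t−Δx̄)(Δx_{t+1}−Δx̄) = -1096.4400
Denominator Σ(Δx_t−Δx̄)² = 2037.6000
r_1(Δx) = -1096.4400 / 2037.6000 = -0.538

-0.538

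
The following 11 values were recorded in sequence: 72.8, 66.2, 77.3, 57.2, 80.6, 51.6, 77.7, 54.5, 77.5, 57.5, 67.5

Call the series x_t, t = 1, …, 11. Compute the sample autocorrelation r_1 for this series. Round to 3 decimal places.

-0.877

Mean x̄ = (72.8 + 66.2 + 77.3 + 57.2 + 80.6 + 51.6 + 77.7 + 54.5 + 77.5 + 57.5 + 67.5)/11 = 67.3091
Numerator Σ_{t=1}^{10}(x_t−x̄)(x_{t+1}−x̄) = -990.0192
Denominator Σ(x_t−x̄)² = 1128.9691
r_1 = -990.0192 / 1128.9691 = -0.877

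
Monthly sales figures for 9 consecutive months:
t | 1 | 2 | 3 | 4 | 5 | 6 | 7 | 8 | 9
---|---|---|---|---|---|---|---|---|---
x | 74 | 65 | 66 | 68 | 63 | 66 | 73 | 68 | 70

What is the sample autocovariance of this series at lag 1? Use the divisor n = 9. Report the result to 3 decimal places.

-1.248

Mean x̄ = (74 + 65 + 66 + 68 + 63 + 66 + 73 + 68 + 70)/9 = 68.1111
Σ_{t=1}^{8}(x_t−x̄)(x_{t+1}−x̄) = -11.2346
γ_1 = -11.2346 / 9 = -1.248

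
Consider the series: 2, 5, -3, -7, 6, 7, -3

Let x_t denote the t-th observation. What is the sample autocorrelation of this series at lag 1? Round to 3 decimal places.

Mean x̄ = (2 + 5 − 3 − 7 + 6 + 7 − 3)/7 = 1.0000
Deviations from mean: 1.0000, 4.0000, -4.0000, -8.0000, 5.0000, 6.0000, -4.0000
Σ(x_t−x̄)(x_{t+1}−x̄) = (4.0000) + (-16.0000) + (32.0000) + (-40.0000) + (30.0000) + (-24.0000) = -14.0000
Denominator Σ(x_t−x̄)² = 174.0000
r_1 = -14.0000 / 174.0000 = -0.080

-0.080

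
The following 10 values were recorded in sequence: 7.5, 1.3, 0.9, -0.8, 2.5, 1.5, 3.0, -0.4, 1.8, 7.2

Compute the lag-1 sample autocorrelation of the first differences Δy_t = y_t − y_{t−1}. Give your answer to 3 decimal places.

-0.078

First differences Δy: -6.2, -0.4, -1.7, 3.3, -1.0, 1.5, -3.4, 2.2, 5.4
Mean of differences = -0.0333
Numerator Σ(Δy_t−Δȳ)(Δy_{t+1}−Δȳ) = -7.9344
Denominator Σ(Δy_t−Δȳ)² = 101.1800
r_1(Δy) = -7.9344 / 101.1800 = -0.078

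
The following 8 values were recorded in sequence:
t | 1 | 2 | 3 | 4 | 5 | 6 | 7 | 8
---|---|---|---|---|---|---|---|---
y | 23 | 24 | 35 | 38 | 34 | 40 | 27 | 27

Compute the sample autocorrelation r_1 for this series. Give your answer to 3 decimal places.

Mean ȳ = (23 + 24 + 35 + 38 + 34 + 40 + 27 + 27)/8 = 31.0000
Deviations from mean: -8.0000, -7.0000, 4.0000, 7.0000, 3.0000, 9.0000, -4.0000, -4.0000
Σ(y_t−ȳ)(y_{t+1}−ȳ) = (56.0000) + (-28.0000) + (28.0000) + (21.0000) + (27.0000) + (-36.0000) + (16.0000) = 84.0000
Denominator Σ(y_t−ȳ)² = 300.0000
r_1 = 84.0000 / 300.0000 = 0.280

0.280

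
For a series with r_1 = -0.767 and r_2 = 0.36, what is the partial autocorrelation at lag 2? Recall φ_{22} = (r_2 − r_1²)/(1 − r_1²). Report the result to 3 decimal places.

-0.554

φ_{22} = (r_2 − r_1²) / (1 − r_1²)
r_1² = (-0.767)² = 0.588289
Numerator = 0.36 − 0.5883 = -0.2283; denominator = 1 − 0.5883 = 0.4117
φ_{22} = -0.2283 / 0.4117 = -0.554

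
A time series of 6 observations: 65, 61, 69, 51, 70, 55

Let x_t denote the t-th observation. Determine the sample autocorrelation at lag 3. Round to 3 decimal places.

-0.308

Mean x̄ = (65 + 61 + 69 + 51 + 70 + 55)/6 = 61.8333
Deviations from mean: 3.1667, -0.8333, 7.1667, -10.8333, 8.1667, -6.8333
Σ(x_t−x̄)(x_{t+3}−x̄) = (-34.3056) + (-6.8056) + (-48.9722) = -90.0833
Denominator Σ(x_t−x̄)² = 292.8333
r_3 = -90.0833 / 292.8333 = -0.308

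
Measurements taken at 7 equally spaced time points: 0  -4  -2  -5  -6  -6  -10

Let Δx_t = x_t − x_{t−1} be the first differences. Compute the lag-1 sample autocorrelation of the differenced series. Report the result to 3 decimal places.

First differences Δx: -4, 2, -3, -1, 0, -4
Mean of differences = -1.6667
Numerator Σ(Δx_t−Δx̄)(Δx_{t+1}−Δx̄) = -17.1111
Denominator Σ(Δx_t−Δx̄)² = 29.3333
r_1(Δx) = -17.1111 / 29.3333 = -0.583

-0.583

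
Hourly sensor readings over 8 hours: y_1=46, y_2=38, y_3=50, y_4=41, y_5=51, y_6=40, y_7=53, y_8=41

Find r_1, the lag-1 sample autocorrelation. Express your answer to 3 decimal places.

-0.810

Mean ȳ = (46 + 38 + 50 + 41 + 51 + 40 + 53 + 41)/8 = 45.0000
Deviations from mean: 1.0000, -7.0000, 5.0000, -4.0000, 6.0000, -5.0000, 8.0000, -4.0000
Numerator Σ_{t=1}^{7}(y_t−ȳ)(y_{t+1}−ȳ) = -188.0000
Denominator Σ(y_t−ȳ)² = 232.0000
r_1 = -188.0000 / 232.0000 = -0.810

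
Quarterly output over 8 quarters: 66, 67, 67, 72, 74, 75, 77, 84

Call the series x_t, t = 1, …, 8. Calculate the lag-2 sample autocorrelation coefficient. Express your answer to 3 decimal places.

Mean x̄ = (66 + 67 + 67 + 72 + 74 + 75 + 77 + 84)/8 = 72.7500
Deviations from mean: -6.7500, -5.7500, -5.7500, -0.7500, 1.2500, 2.2500, 4.2500, 11.2500
Numerator Σ_{t=1}^{6}(x_t−x̄)(x_{t+2}−x̄) = 64.8750
Denominator Σ(x_t−x̄)² = 263.5000
r_2 = 64.8750 / 263.5000 = 0.246

0.246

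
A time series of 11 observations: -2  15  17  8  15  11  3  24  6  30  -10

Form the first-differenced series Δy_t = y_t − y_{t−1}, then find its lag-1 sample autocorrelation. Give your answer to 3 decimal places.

-0.573

First differences Δy: 17, 2, -9, 7, -4, -8, 21, -18, 24, -40
Mean of differences = -0.8000
Numerator Σ(Δy_t−Δȳ)(Δy_{t+1}−Δȳ) = -1969.6400
Denominator Σ(Δy_t−Δȳ)² = 3437.6000
r_1(Δy) = -1969.6400 / 3437.6000 = -0.573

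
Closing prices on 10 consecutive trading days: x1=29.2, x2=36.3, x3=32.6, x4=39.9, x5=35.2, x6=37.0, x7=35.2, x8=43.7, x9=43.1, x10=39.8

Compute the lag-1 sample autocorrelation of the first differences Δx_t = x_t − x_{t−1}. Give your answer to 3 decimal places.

First differences Δx: 7.1, -3.7, 7.3, -4.7, 1.8, -1.8, 8.5, -0.6, -3.3
Mean of differences = 1.1778
Numerator Σ(Δx_t−Δx̄)(Δx_{t+1}−Δx̄) = -127.1060
Denominator Σ(Δx_t−Δx̄)² = 216.9756
r_1(Δx) = -127.1060 / 216.9756 = -0.586

-0.586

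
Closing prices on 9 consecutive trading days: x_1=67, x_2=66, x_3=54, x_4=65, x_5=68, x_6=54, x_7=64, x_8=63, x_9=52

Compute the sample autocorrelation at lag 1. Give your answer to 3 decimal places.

Mean x̄ = (67 + 66 + 54 + 65 + 68 + 54 + 64 + 63 + 52)/9 = 61.4444
Numerator Σ_{t=1}^{8}(x_t−x̄)(x_{t+1}−x̄) = -90.3086
Denominator Σ(x_t−x̄)² = 316.2222
r_1 = -90.3086 / 316.2222 = -0.286

-0.286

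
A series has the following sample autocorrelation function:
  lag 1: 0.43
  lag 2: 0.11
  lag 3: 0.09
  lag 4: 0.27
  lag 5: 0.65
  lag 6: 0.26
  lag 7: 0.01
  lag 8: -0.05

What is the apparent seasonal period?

The largest autocorrelation is r_5 = 0.65; the remaining lags stay at or below 0.43. The elevated value at lag 1 (0.43), dropping to 0.11 at lag 2, reflects decaying short-term dependence rather than seasonality.
The dominant spike at lag 5 indicates a seasonal period of 5.

5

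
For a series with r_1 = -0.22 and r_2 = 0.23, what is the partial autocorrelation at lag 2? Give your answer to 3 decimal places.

0.191

φ_{22} = (r_2 − r_1²) / (1 − r_1²)
r_1² = (-0.22)² = 0.0484
Numerator = 0.23 − 0.0484 = 0.1816; denominator = 1 − 0.0484 = 0.9516
φ_{22} = 0.1816 / 0.9516 = 0.191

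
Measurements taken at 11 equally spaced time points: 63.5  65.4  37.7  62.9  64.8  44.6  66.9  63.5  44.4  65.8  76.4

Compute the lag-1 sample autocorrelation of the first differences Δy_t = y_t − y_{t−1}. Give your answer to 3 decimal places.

First differences Δy: 1.9, -27.7, 25.2, 1.9, -20.2, 22.3, -3.4, -19.1, 21.4, 10.6
Mean of differences = 1.2900
Numerator Σ(Δy_t−Δȳ)(Δy_{t+1}−Δȳ) = -1386.5901
Denominator Σ(Δy_t−Δȳ)² = 3244.9290
r_1(Δy) = -1386.5901 / 3244.9290 = -0.427

-0.427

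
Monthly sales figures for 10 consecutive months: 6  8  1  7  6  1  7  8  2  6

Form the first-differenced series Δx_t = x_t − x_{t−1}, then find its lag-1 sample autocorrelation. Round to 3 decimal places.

First differences Δx: 2, -7, 6, -1, -5, 6, 1, -6, 4
Mean of differences = 0.0000
Numerator Σ(Δx_t−Δx̄)(Δx_{t+1}−Δx̄) = -111.0000
Denominator Σ(Δx_t−Δx̄)² = 204.0000
r_1(Δx) = -111.0000 / 204.0000 = -0.544

-0.544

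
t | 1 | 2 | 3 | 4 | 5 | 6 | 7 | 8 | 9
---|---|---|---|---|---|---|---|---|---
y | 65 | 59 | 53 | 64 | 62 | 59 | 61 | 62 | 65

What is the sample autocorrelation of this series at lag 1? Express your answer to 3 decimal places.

Mean ȳ = (65 + 59 + 53 + 64 + 62 + 59 + 61 + 62 + 65)/9 = 61.1111
Numerator Σ_{t=1}^{8}(y_t−ȳ)(y_{t+1}−ȳ) = -10.2346
Denominator Σ(y_t−ȳ)² = 114.8889
r_1 = -10.2346 / 114.8889 = -0.089

-0.089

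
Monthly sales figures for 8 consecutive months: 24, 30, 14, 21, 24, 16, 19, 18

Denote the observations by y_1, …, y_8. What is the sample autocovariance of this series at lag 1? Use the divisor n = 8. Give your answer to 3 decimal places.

Mean ȳ = (24 + 30 + 14 + 21 + 24 + 16 + 19 + 18)/8 = 20.7500
Deviations: 3.2500, 9.2500, -6.7500, 0.2500, 3.2500, -4.7500, -1.7500, -2.7500
Σ_{t=1}^{7}(y_t−ȳ)(y_{t+1}−ȳ) = -35.5625
γ_1 = -35.5625 / 8 = -4.445

-4.445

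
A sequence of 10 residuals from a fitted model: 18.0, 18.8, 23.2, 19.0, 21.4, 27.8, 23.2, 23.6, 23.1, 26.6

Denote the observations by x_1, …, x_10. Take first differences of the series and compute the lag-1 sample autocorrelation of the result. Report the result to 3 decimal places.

First differences Δx: 0.8, 4.4, -4.2, 2.4, 6.4, -4.6, 0.4, -0.5, 3.5
Mean of differences = 0.9556
Numerator Σ(Δx_t−Δx̄)(Δx_{t+1}−Δx̄) = -47.9320
Denominator Σ(Δx_t−Δx̄)² = 109.9622
r_1(Δx) = -47.9320 / 109.9622 = -0.436

-0.436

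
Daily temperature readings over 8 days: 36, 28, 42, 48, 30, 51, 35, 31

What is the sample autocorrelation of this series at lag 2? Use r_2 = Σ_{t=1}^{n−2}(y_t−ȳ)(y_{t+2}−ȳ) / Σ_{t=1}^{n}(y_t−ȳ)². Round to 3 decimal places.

-0.138

Mean ȳ = (36 + 28 + 42 + 48 + 30 + 51 + 35 + 31)/8 = 37.6250
Deviations from mean: -1.6250, -9.6250, 4.3750, 10.3750, -7.6250, 13.3750, -2.6250, -6.6250
Numerator Σ_{t=1}^{6}(y_t−ȳ)(y_{t+2}−ȳ) = -70.1563
Denominator Σ(y_t−ȳ)² = 509.8750
r_2 = -70.1563 / 509.8750 = -0.138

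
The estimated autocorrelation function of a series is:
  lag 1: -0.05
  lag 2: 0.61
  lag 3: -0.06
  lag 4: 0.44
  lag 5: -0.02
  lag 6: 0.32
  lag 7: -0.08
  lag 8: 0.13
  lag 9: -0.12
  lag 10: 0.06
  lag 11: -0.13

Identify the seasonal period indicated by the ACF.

2

The largest autocorrelation is r_2 = 0.61, with weaker echoes at lags 4 (0.44) and 6 (0.32); the remaining lags stay at or below 0.13.
The dominant spike at lag 2 indicates a seasonal period of 2.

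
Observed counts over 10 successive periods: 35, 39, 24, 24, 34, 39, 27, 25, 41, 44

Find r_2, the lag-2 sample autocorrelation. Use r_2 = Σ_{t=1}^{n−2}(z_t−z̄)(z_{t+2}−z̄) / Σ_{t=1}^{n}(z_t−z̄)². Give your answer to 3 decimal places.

Mean z̄ = (35 + 39 + 24 + 24 + 34 + 39 + 27 + 25 + 41 + 44)/10 = 33.2000
Numerator Σ_{t=1}^{8}(z_t−z̄)(z_{t+2}−z̄) = -320.0800
Denominator Σ(z_t−z̄)² = 523.6000
r_2 = -320.0800 / 523.6000 = -0.611

-0.611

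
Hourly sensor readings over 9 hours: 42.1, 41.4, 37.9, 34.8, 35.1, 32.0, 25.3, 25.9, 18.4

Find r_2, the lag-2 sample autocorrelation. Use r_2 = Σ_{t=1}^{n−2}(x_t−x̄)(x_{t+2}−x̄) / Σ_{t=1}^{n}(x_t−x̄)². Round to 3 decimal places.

0.338

Mean x̄ = (42.1 + 41.4 + 37.9 + 34.8 + 35.1 + 32.0 + 25.3 + 25.9 + 18.4)/9 = 32.5444
Σ(x_t−x̄)(x_{t+2}−x̄) = (51.1753) + (19.9742) + (13.6864) + (-1.2280) + (-18.5136) + (3.6175) + (102.4686) = 171.1805
Denominator Σ(x_t−x̄)² = 507.0222
r_2 = 171.1805 / 507.0222 = 0.338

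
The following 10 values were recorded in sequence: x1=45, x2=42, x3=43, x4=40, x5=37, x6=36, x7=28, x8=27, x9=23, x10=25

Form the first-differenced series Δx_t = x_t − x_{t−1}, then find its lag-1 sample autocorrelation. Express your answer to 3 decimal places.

-0.419

First differences Δx: -3, 1, -3, -3, -1, -8, -1, -4, 2
Mean of differences = -2.2222
Numerator Σ(Δx_t−Δx̄)(Δx_{t+1}−Δx̄) = -29.1605
Denominator Σ(Δx_t−Δx̄)² = 69.5556
r_1(Δx) = -29.1605 / 69.5556 = -0.419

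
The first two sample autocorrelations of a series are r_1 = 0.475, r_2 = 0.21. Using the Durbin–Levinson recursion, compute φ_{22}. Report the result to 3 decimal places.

-0.020

φ_{22} = (r_2 − r_1²) / (1 − r_1²)
r_1² = (0.475)² = 0.225625
Numerator = 0.21 − 0.2256 = -0.0156; denominator = 1 − 0.2256 = 0.7744
φ_{22} = -0.0156 / 0.7744 = -0.020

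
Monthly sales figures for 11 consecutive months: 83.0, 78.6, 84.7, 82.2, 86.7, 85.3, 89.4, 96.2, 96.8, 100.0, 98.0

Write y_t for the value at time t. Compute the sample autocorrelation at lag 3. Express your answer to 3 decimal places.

0.189

Mean ȳ = (83.0 + 78.6 + 84.7 + 82.2 + 86.7 + 85.3 + 89.4 + 96.2 + 96.8 + 100.0 + 98.0)/11 = 89.1727
Numerator Σ_{t=1}^{8}(y_t−ȳ)(y_{t+3}−ȳ) = 102.4987
Denominator Σ(y_t−ȳ)² = 542.3818
r_3 = 102.4987 / 542.3818 = 0.189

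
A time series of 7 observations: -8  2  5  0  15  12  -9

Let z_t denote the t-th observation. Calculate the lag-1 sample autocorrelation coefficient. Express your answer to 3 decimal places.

-0.045

Mean z̄ = (-8 + 2 + 5 + 0 + 15 + 12 − 9)/7 = 2.4286
Deviations from mean: -10.4286, -0.4286, 2.5714, -2.4286, 12.5714, 9.5714, -11.4286
Numerator Σ_{t=1}^{6}(z_t−z̄)(z_{t+1}−z̄) = -22.4694
Denominator Σ(z_t−z̄)² = 501.7143
r_1 = -22.4694 / 501.7143 = -0.045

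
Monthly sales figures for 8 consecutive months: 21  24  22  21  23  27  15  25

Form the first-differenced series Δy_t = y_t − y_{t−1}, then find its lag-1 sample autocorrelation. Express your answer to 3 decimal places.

-0.585

First differences Δy: 3, -2, -1, 2, 4, -12, 10
Mean of differences = 0.5714
Numerator Σ(Δy_t−Δȳ)(Δy_{t+1}−Δȳ) = -161.1837
Denominator Σ(Δy_t−Δȳ)² = 275.7143
r_1(Δy) = -161.1837 / 275.7143 = -0.585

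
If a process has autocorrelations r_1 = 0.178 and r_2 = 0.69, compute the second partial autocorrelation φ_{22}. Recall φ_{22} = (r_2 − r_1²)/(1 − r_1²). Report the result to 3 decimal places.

φ_{22} = (r_2 − r_1²) / (1 − r_1²)
r_1² = (0.178)² = 0.031684
Numerator = 0.69 − 0.0317 = 0.6583; denominator = 1 − 0.0317 = 0.9683
φ_{22} = 0.6583 / 0.9683 = 0.680

0.680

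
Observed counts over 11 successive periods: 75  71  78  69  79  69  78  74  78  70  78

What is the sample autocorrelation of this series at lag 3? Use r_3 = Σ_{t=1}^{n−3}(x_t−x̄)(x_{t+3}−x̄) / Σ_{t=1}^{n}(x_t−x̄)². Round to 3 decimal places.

-0.591

Mean x̄ = (75 + 71 + 78 + 69 + 79 + 69 + 78 + 74 + 78 + 70 + 78)/11 = 74.4545
Numerator Σ_{t=1}^{8}(x_t−x̄)(x_{t+3}−x̄) = -96.1653
Denominator Σ(x_t−x̄)² = 162.7273
r_3 = -96.1653 / 162.7273 = -0.591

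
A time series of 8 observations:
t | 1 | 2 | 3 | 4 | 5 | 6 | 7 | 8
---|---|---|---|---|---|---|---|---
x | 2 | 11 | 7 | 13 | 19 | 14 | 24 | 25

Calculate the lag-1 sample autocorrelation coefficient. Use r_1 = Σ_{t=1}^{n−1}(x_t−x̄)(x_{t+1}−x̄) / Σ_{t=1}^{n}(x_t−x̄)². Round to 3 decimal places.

Mean x̄ = (2 + 11 + 7 + 13 + 19 + 14 + 24 + 25)/8 = 14.3750
Numerator Σ_{t=1}^{7}(x_t−x̄)(x_{t+1}−x̄) = 167.3594
Denominator Σ(x_t−x̄)² = 447.8750
r_1 = 167.3594 / 447.8750 = 0.374

0.374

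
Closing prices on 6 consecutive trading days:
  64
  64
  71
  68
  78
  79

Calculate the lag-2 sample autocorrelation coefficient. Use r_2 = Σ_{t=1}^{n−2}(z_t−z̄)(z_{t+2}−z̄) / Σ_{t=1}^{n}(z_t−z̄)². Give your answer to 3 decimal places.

Mean z̄ = (64 + 64 + 71 + 68 + 78 + 79)/6 = 70.6667
Deviations from mean: -6.6667, -6.6667, 0.3333, -2.6667, 7.3333, 8.3333
Σ(z_t−z̄)(z_{t+2}−z̄) = (-2.2222) + (17.7778) + (2.4444) + (-22.2222) = -4.2222
Denominator Σ(z_t−z̄)² = 219.3333
r_2 = -4.2222 / 219.3333 = -0.019

-0.019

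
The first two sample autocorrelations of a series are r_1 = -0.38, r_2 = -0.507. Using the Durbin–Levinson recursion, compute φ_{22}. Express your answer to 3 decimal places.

φ_{22} = (r_2 − r_1²) / (1 − r_1²)
r_1² = (-0.38)² = 0.1444
Numerator = -0.507 − 0.1444 = -0.6514; denominator = 1 − 0.1444 = 0.8556
φ_{22} = -0.6514 / 0.8556 = -0.761

-0.761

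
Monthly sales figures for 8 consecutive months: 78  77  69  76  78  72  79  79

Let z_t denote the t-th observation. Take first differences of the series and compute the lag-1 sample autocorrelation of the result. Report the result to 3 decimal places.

-0.435

First differences Δz: -1, -8, 7, 2, -6, 7, 0
Mean of differences = 0.1429
Numerator Σ(Δz_t−Δz̄)(Δz_{t+1}−Δz̄) = -88.3061
Denominator Σ(Δz_t−Δz̄)² = 202.8571
r_1(Δz) = -88.3061 / 202.8571 = -0.435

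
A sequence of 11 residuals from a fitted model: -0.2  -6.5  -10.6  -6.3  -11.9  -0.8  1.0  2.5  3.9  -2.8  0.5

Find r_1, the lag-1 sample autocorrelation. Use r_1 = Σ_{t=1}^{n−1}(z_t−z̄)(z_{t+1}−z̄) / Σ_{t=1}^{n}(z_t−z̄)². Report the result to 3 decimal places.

Mean z̄ = (-0.2 − 6.5 − 10.6 − 6.3 − 11.9 − 0.8 + 1.0 + 2.5 + 3.9 − 2.8 + 0.5)/11 = -2.8364
Numerator Σ_{t=1}^{10}(z_t−z̄)(z_{t+1}−z̄) = 123.2096
Denominator Σ(z_t−z̄)² = 278.6455
r_1 = 123.2096 / 278.6455 = 0.442

0.442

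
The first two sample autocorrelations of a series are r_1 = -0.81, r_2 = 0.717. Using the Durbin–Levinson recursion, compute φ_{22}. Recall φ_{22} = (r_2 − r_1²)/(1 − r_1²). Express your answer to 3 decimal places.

0.177

φ_{22} = (r_2 − r_1²) / (1 − r_1²)
r_1² = (-0.81)² = 0.6561
Numerator = 0.717 − 0.6561 = 0.0609; denominator = 1 − 0.6561 = 0.3439
φ_{22} = 0.0609 / 0.3439 = 0.177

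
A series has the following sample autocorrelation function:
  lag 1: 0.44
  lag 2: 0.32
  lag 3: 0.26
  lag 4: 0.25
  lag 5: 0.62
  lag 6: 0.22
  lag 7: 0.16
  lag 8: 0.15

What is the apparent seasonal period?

5

The largest autocorrelation is r_5 = 0.62; the remaining lags stay at or below 0.44. The elevated value at lag 1 (0.44), dropping to 0.32 at lag 2, reflects decaying short-term dependence rather than seasonality.
The dominant spike at lag 5 indicates a seasonal period of 5.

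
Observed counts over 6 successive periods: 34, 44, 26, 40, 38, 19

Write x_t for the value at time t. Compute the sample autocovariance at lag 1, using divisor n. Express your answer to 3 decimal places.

Mean x̄ = (34 + 44 + 26 + 40 + 38 + 19)/6 = 33.5000
Deviations: 0.5000, 10.5000, -7.5000, 6.5000, 4.5000, -14.5000
Σ_{t=1}^{5}(x_t−x̄)(x_{t+1}−x̄) = -158.2500
γ_1 = -158.2500 / 6 = -26.375

-26.375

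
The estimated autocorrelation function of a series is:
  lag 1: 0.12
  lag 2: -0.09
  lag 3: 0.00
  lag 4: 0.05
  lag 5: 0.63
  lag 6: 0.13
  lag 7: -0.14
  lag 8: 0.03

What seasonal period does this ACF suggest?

5

The largest autocorrelation is r_5 = 0.63; the remaining lags stay at or below 0.13.
The dominant spike at lag 5 indicates a seasonal period of 5.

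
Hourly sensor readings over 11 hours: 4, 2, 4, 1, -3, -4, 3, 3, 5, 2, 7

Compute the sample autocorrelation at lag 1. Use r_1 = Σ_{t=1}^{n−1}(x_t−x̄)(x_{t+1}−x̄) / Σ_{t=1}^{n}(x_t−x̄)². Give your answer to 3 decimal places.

0.302

Mean x̄ = (4 + 2 + 4 + 1 − 3 − 4 + 3 + 3 + 5 + 2 + 7)/11 = 2.1818
Numerator Σ_{t=1}^{10}(x_t−x̄)(x_{t+1}−x̄) = 31.8760
Denominator Σ(x_t−x̄)² = 105.6364
r_1 = 31.8760 / 105.6364 = 0.302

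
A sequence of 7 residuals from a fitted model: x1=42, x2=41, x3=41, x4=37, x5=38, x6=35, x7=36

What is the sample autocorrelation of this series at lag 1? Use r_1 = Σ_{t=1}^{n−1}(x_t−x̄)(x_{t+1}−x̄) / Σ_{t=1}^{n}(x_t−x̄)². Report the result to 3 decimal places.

Mean x̄ = (42 + 41 + 41 + 37 + 38 + 35 + 36)/7 = 38.5714
Deviations from mean: 3.4286, 2.4286, 2.4286, -1.5714, -0.5714, -3.5714, -2.5714
Σ(x_t−x̄)(x_{t+1}−x̄) = (8.3265) + (5.8980) + (-3.8163) + (0.8980) + (2.0408) + (9.1837) = 22.5306
Denominator Σ(x_t−x̄)² = 45.7143
r_1 = 22.5306 / 45.7143 = 0.493

0.493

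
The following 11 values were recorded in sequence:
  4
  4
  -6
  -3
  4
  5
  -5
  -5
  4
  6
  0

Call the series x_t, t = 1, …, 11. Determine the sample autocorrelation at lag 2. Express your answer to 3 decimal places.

Mean x̄ = (4 + 4 − 6 − 3 + 4 + 5 − 5 − 5 + 4 + 6 + 0)/11 = 0.7273
Numerator Σ_{t=1}^{9}(x_t−x̄)(x_{t+2}−x̄) = -166.6942
Denominator Σ(x_t−x̄)² = 214.1818
r_2 = -166.6942 / 214.1818 = -0.778

-0.778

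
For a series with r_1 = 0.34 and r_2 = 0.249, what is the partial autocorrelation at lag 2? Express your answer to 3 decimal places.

0.151

φ_{22} = (r_2 − r_1²) / (1 − r_1²)
r_1² = (0.34)² = 0.1156
Numerator = 0.249 − 0.1156 = 0.1334; denominator = 1 − 0.1156 = 0.8844
φ_{22} = 0.1334 / 0.8844 = 0.151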